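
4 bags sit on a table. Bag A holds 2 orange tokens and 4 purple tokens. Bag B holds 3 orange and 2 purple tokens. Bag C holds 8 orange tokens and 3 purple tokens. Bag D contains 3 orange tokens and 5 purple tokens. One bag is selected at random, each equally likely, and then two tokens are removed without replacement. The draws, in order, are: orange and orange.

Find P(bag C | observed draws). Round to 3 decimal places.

Compute the likelihood of the observed sequence for each case: P(data | bag A) = (2/6)(1/5) = 0.066667; P(data | bag B) = (3/5)(2/4) = 0.3; P(data | bag C) = (8/11)(7/10) = 0.50909; P(data | bag D) = (3/8)(2/7) = 0.10714.
Weighting by the prior gives 1/4 · 0.066667 = 0.016667, 1/4 · 0.3 = 0.075, 1/4 · 0.50909 = 0.12727, 1/4 · 0.10714 = 0.026786; summing to 0.24573.
Therefore the posterior P(bag C | data) = (0.12727) / (0.24573) = 0.51795.

0.518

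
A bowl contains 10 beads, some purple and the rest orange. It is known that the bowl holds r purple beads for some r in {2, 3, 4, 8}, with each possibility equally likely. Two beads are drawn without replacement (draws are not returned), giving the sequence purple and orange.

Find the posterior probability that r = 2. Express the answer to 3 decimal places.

For each hypothesis, P(data | H) works out to: P(data | r = 2) = (2/10)(8/9) = 8/45; P(data | r = 3) = (3/10)(7/9) = 7/30; P(data | r = 4) = (4/10)(6/9) = 4/15; P(data | r = 8) = (8/10)(2/9) = 8/45.
The prior-weighted likelihoods are 1/4 · 8/45 = 2/45, 1/4 · 7/30 = 7/120, 1/4 · 4/15 = 1/15, 1/4 · 8/45 = 2/45; with total 77/360.
So P(r = 2 | data) = (2/45) / (77/360) = 16/77.

0.208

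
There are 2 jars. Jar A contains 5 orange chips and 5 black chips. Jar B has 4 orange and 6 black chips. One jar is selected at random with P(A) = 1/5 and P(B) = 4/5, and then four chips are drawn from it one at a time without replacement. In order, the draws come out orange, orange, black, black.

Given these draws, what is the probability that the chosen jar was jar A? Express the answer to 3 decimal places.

0.217

For each hypothesis, P(data | H) works out to: P(data | jar A) = (5/10)(4/9)(5/8)(4/7) = 5/63; P(data | jar B) = (4/10)(3/9)(6/8)(5/7) = 1/14.
Multiplying each by its prior: 1/5 · 5/63 = 1/63, 4/5 · 1/14 = 2/35; these sum to 23/315.
By Bayes' rule, P(jar A | data) = (1/63) / (23/315) = 5/23.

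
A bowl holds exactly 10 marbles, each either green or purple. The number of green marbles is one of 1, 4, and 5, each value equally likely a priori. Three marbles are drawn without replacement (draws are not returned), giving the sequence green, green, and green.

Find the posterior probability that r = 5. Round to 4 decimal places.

0.7143

The likelihood of the observed sequence under each hypothesis: P(data | r = 1) = (1/10)(0/9) = 0; P(data | r = 4) = (4/10)(3/9)(2/8) = 1/30; P(data | r = 5) = (5/10)(4/9)(3/8) = 1/12.
Multiplying each by its prior: 1/3 · 0 = 0, 1/3 · 1/30 = 1/90, 1/3 · 1/12 = 1/36; with total 7/180.
So P(r = 5 | data) = (1/36) / (7/180) = 5/7.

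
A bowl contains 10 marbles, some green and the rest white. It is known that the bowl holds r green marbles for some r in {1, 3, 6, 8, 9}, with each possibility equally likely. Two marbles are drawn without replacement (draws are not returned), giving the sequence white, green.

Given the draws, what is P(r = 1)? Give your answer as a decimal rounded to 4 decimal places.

0.1139

Compute the likelihood of the observed sequence for each case: P(data | r = 1) = (9/10)(1/9) = 1/10; P(data | r = 3) = (7/10)(3/9) = 7/30; P(data | r = 6) = (4/10)(6/9) = 4/15; P(data | r = 8) = (2/10)(8/9) = 8/45; P(data | r = 9) = (1/10)(9/9) = 1/10.
Weighting by the prior gives 1/5 · 1/10 = 1/50, 1/5 · 7/30 = 7/150, 1/5 · 4/15 = 4/75, 1/5 · 8/45 = 8/225, 1/5 · 1/10 = 1/50; these sum to 79/450.
So P(r = 1 | data) = (1/50) / (79/450) = 9/79.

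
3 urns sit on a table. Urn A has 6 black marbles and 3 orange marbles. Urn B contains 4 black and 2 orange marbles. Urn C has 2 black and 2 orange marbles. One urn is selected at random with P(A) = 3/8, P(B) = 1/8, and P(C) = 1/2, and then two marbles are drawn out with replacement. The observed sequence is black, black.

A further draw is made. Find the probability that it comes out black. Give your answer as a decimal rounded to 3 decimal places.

Compute the likelihood of the observed sequence for each case: P(data | urn A) = (6/9)(6/9) = 4/9; P(data | urn B) = (4/6)(4/6) = 4/9; P(data | urn C) = (2/4)(2/4) = 1/4.
Multiplying each by its prior: 3/8 · 4/9 = 1/6, 1/8 · 4/9 = 1/18, 1/2 · 1/4 = 1/8; with total 25/72.
The posterior is then P(urn A | data) = 12/25, P(urn B | data) = 4/25, P(urn C | data) = 9/25.
So P(black next | data) = Σ P(black next | H) P(H | data) = (2/3)(12/25) + (2/3)(4/25) + (1/2)(9/25) = 91/150.

0.607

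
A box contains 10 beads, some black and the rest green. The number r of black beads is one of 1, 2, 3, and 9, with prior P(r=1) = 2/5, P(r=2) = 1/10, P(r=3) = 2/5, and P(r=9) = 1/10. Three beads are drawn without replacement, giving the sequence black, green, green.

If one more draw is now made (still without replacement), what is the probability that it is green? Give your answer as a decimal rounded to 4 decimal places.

Under each hypothesis, the probability of the observed sequence is: P(data | r = 1) = (1/10)(9/9)(8/8) = 1/10; P(data | r = 2) = (2/10)(8/9)(7/8) = 7/45; P(data | r = 3) = (3/10)(7/9)(6/8) = 7/40; P(data | r = 9) = (9/10)(1/9)(0/8) = 0.
The prior-weighted likelihoods are 2/5 · 1/10 = 1/25, 1/10 · 7/45 = 7/450, 2/5 · 7/40 = 7/100, 1/10 · 0 = 0; summing to 113/900.
The posterior is then P(r = 1 | data) = 36/113, P(r = 2 | data) = 14/113, P(r = 3 | data) = 63/113, P(r = 9 | data) = 0.
The predictive probability is P(green next | data) = (1)(36/113) + (6/7)(14/113) + (5/7)(63/113) = 93/113.

0.8230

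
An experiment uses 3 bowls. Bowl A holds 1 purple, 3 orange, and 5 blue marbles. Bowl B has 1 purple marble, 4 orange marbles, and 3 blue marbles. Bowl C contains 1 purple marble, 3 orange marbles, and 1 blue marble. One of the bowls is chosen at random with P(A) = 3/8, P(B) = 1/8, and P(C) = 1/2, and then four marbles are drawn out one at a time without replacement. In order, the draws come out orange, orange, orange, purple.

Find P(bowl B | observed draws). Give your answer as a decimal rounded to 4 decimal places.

Under each hypothesis, the probability of the observed sequence is: P(data | bowl A) = (3/9)(2/8)(1/7)(1/6) = 0.0019841; P(data | bowl B) = (4/8)(3/7)(2/6)(1/5) = 0.014286; P(data | bowl C) = (3/5)(2/4)(1/3)(1/2) = 0.05.
The prior-weighted likelihoods are 3/8 · 0.0019841 = 0.00074405, 1/8 · 0.014286 = 0.0017857, 1/2 · 0.05 = 0.025; with total 0.02753.
By Bayes' rule, P(bowl B | data) = (0.0017857) / (0.02753) = 0.064865.

0.0649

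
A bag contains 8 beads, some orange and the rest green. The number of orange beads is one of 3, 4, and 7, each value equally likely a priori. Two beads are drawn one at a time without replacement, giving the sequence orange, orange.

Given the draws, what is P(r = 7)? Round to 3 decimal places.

The likelihood of the observed sequence under each hypothesis: P(data | r = 3) = (3/8)(2/7) = 3/28; P(data | r = 4) = (4/8)(3/7) = 3/14; P(data | r = 7) = (7/8)(6/7) = 3/4.
The prior-weighted likelihoods are 1/3 · 3/28 = 1/28, 1/3 · 3/14 = 1/14, 1/3 · 3/4 = 1/4; summing to 5/14.
Therefore the posterior P(r = 7 | data) = (1/4) / (5/14) = 7/10.

0.700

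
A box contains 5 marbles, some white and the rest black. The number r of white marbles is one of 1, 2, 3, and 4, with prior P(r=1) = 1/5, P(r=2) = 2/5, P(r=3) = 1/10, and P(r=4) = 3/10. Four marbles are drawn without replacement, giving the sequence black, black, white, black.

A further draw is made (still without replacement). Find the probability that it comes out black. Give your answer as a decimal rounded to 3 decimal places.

0.500

Under each hypothesis, the probability of the observed sequence is: P(data | r = 1) = (4/5)(3/4)(1/3)(2/2) = 1/5; P(data | r = 2) = (3/5)(2/4)(2/3)(1/2) = 1/10; P(data | r = 3) = (2/5)(1/4)(3/3)(0/2) = 0; P(data | r = 4) = (1/5)(0/4) = 0.
Weighting by the prior gives 1/5 · 1/5 = 1/25, 2/5 · 1/10 = 1/25, 1/10 · 0 = 0, 3/10 · 0 = 0; these sum to 2/25.
Normalising, the posterior is P(r = 1 | data) = 1/2, P(r = 2 | data) = 1/2, P(r = 3 | data) = 0, P(r = 4 | data) = 0.
So P(black next | data) = Σ P(black next | H) P(H | data) = (1)(1/2) + (0)(1/2) = 1/2.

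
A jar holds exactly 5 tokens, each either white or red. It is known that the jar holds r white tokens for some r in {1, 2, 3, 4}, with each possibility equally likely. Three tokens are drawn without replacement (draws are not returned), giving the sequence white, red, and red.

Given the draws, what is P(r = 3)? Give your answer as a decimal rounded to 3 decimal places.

0.200

Compute the likelihood of the observed sequence for each case: P(data | r = 1) = (1/5)(4/4)(3/3) = 1/5; P(data | r = 2) = (2/5)(3/4)(2/3) = 1/5; P(data | r = 3) = (3/5)(2/4)(1/3) = 1/10; P(data | r = 4) = (4/5)(1/4)(0/3) = 0.
The prior-weighted likelihoods are 1/4 · 1/5 = 1/20, 1/4 · 1/5 = 1/20, 1/4 · 1/10 = 1/40, 1/4 · 0 = 0; these sum to 1/8.
Therefore the posterior P(r = 3 | data) = (1/40) / (1/8) = 1/5.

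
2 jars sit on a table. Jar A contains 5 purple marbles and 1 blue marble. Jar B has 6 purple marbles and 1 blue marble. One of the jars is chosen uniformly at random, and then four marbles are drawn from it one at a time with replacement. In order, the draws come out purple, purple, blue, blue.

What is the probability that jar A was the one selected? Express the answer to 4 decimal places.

0.5627

For each hypothesis, P(data | H) works out to: P(data | jar A) = (5/6)(5/6)(1/6)(1/6) = 0.01929; P(data | jar B) = (6/7)(6/7)(1/7)(1/7) = 0.014994.
Multiplying each by its prior: 1/2 · 0.01929 = 0.0096451, 1/2 · 0.014994 = 0.0074969; these sum to 0.017142.
Therefore the posterior P(jar A | data) = (0.0096451) / (0.017142) = 0.56266.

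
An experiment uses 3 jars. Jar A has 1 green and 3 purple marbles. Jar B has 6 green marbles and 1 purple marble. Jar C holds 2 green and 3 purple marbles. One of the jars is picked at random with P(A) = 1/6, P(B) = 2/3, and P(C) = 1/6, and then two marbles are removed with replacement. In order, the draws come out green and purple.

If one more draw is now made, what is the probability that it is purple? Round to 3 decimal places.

For each hypothesis, P(data | H) works out to: P(data | jar A) = (1/4)(3/4) = 0.1875; P(data | jar B) = (6/7)(1/7) = 0.12245; P(data | jar C) = (2/5)(3/5) = 0.24.
The prior-weighted likelihoods are 1/6 · 0.1875 = 0.03125, 2/3 · 0.12245 = 0.081633, 1/6 · 0.24 = 0.04; these sum to 0.15288.
The posterior is then P(jar A | data) = 0.20441, P(jar B | data) = 0.53396, P(jar C | data) = 0.26164.
The predictive probability is P(purple next | data) = (3/4)(0.20441) + (1/7)(0.53396) + (3/5)(0.26164) = 0.38657.

0.387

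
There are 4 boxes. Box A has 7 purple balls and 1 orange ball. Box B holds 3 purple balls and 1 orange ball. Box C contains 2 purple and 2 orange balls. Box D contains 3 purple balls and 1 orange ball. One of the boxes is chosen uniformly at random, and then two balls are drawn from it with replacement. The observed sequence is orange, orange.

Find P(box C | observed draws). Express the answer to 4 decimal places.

Compute the likelihood of the observed sequence for each case: P(data | box A) = (1/8)(1/8) = 1/64; P(data | box B) = (1/4)(1/4) = 1/16; P(data | box C) = (2/4)(2/4) = 1/4; P(data | box D) = (1/4)(1/4) = 1/16.
Weighting by the prior gives 1/4 · 1/64 = 1/256, 1/4 · 1/16 = 1/64, 1/4 · 1/4 = 1/16, 1/4 · 1/16 = 1/64; summing to 25/256.
So P(box C | data) = (1/16) / (25/256) = 16/25.

0.6400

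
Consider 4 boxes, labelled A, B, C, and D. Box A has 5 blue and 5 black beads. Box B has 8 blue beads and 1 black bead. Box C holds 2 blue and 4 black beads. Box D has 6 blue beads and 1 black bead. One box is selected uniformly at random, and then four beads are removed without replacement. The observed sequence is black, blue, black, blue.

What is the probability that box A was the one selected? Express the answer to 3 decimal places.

Compute the likelihood of the observed sequence for each case: P(data | box A) = (5/10)(5/9)(4/8)(4/7) = 5/63; P(data | box B) = (1/9)(8/8)(0/7) = 0; P(data | box C) = (4/6)(2/5)(3/4)(1/3) = 1/15; P(data | box D) = (1/7)(6/6)(0/5) = 0.
Multiplying each by its prior: 1/4 · 5/63 = 5/252, 1/4 · 0 = 0, 1/4 · 1/15 = 1/60, 1/4 · 0 = 0; with total 23/630.
By Bayes' rule, P(box A | data) = (5/252) / (23/630) = 25/46.

0.543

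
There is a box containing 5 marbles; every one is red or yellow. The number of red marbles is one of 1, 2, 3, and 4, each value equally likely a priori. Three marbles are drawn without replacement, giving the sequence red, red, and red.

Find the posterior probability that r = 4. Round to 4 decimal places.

Under each hypothesis, the probability of the observed sequence is: P(data | r = 1) = (1/5)(0/4) = 0; P(data | r = 2) = (2/5)(1/4)(0/3) = 0; P(data | r = 3) = (3/5)(2/4)(1/3) = 1/10; P(data | r = 4) = (4/5)(3/4)(2/3) = 2/5.
The prior-weighted likelihoods are 1/4 · 0 = 0, 1/4 · 0 = 0, 1/4 · 1/10 = 1/40, 1/4 · 2/5 = 1/10; summing to 1/8.
Hence P(r = 4 | data) = (1/10) / (1/8) = 4/5.

0.8000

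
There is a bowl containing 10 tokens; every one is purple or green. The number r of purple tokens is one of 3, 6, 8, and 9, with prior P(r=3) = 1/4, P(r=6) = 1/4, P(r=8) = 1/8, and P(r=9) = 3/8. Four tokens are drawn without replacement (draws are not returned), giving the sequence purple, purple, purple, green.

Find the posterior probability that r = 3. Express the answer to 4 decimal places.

0.0260

For each hypothesis, P(data | H) works out to: P(data | r = 3) = (3/10)(2/9)(1/8)(7/7) = 0.0083333; P(data | r = 6) = (6/10)(5/9)(4/8)(4/7) = 0.095238; P(data | r = 8) = (8/10)(7/9)(6/8)(2/7) = 0.13333; P(data | r = 9) = (9/10)(8/9)(7/8)(1/7) = 0.1.
Weighting by the prior gives 1/4 · 0.0083333 = 0.0020833, 1/4 · 0.095238 = 0.02381, 1/8 · 0.13333 = 0.016667, 3/8 · 0.1 = 0.0375; with total 0.08006.
By Bayes' rule, P(r = 3 | data) = (0.0020833) / (0.08006) = 0.026022.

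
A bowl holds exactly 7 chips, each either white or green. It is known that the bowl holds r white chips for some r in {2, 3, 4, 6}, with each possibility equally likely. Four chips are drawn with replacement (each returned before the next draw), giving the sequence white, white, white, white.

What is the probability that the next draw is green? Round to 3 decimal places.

0.214

The likelihood of the observed sequence under each hypothesis: P(data | r = 2) = (2/7)(2/7)(2/7)(2/7) = 0.0066639; P(data | r = 3) = (3/7)(3/7)(3/7)(3/7) = 0.033736; P(data | r = 4) = (4/7)(4/7)(4/7)(4/7) = 0.10662; P(data | r = 6) = (6/7)(6/7)(6/7)(6/7) = 0.53978.
The prior-weighted likelihoods are 1/4 · 0.0066639 = 0.001666, 1/4 · 0.033736 = 0.008434, 1/4 · 0.10662 = 0.026656, 1/4 · 0.53978 = 0.13494; summing to 0.1717.
The posterior is then P(r = 2 | data) = 0.0097029, P(r = 3 | data) = 0.049121, P(r = 4 | data) = 0.15525, P(r = 6 | data) = 0.78593.
Averaging over the posterior, P(green next | data) = (5/7)(0.0097029) + (4/7)(0.049121) + (3/7)(0.15525) + (1/7)(0.78593) = 0.21381.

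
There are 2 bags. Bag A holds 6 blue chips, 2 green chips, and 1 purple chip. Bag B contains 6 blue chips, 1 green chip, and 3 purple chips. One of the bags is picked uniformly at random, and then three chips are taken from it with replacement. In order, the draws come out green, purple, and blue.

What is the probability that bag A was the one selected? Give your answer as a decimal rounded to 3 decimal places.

0.478

Compute the likelihood of the observed sequence for each case: P(data | bag A) = (2/9)(1/9)(6/9) = 0.016461; P(data | bag B) = (1/10)(3/10)(6/10) = 0.018.
The prior-weighted likelihoods are 1/2 · 0.016461 = 0.0082305, 1/2 · 0.018 = 0.009; these sum to 0.01723.
Hence P(bag A | data) = (0.0082305) / (0.01723) = 0.47767.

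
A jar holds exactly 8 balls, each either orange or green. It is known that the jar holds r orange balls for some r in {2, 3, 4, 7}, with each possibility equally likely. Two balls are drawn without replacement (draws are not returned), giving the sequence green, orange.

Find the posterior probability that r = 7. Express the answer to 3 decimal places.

0.140

Compute the likelihood of the observed sequence for each case: P(data | r = 2) = (6/8)(2/7) = 3/14; P(data | r = 3) = (5/8)(3/7) = 15/56; P(data | r = 4) = (4/8)(4/7) = 2/7; P(data | r = 7) = (1/8)(7/7) = 1/8.
Multiplying each by its prior: 1/4 · 3/14 = 3/56, 1/4 · 15/56 = 15/224, 1/4 · 2/7 = 1/14, 1/4 · 1/8 = 1/32; summing to 25/112.
Hence P(r = 7 | data) = (1/32) / (25/112) = 7/50.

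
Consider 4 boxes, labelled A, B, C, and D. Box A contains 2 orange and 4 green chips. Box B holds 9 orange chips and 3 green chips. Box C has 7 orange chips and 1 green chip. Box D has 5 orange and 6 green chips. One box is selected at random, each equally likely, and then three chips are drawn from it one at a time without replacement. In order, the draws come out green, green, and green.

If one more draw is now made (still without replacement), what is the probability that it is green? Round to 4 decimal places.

0.3442

Compute the likelihood of the observed sequence for each case: P(data | box A) = (4/6)(3/5)(2/4) = 1/5; P(data | box B) = (3/12)(2/11)(1/10) = 1/220; P(data | box C) = (1/8)(0/7) = 0; P(data | box D) = (6/11)(5/10)(4/9) = 4/33.
The prior-weighted likelihoods are 1/4 · 1/5 = 1/20, 1/4 · 1/220 = 1/880, 1/4 · 0 = 0, 1/4 · 4/33 = 1/33; summing to 43/528.
Normalising, the posterior is P(box A | data) = 132/215, P(box B | data) = 3/215, P(box C | data) = 0, P(box D | data) = 16/43.
The predictive probability is P(green next | data) = (1/3)(132/215) + (0)(3/215) + (3/8)(16/43) = 74/215.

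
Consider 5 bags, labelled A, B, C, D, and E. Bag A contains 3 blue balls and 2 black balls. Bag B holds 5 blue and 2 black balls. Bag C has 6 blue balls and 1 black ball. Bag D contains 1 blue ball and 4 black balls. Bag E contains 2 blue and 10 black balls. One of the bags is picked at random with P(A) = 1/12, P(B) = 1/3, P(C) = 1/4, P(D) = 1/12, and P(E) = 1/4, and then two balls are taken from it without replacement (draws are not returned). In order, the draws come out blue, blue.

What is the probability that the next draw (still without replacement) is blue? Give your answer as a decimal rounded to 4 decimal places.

For each hypothesis, P(data | H) works out to: P(data | bag A) = (3/5)(2/4) = 0.3; P(data | bag B) = (5/7)(4/6) = 0.47619; P(data | bag C) = (6/7)(5/6) = 0.71429; P(data | bag D) = (1/5)(0/4) = 0; P(data | bag E) = (2/12)(1/11) = 0.015152.
Weighting by the prior gives 1/12 · 0.3 = 0.025, 1/3 · 0.47619 = 0.15873, 1/4 · 0.71429 = 0.17857, 1/12 · 0 = 0, 1/4 · 0.015152 = 0.0037879; with total 0.36609.
The posterior is then P(bag A | data) = 0.068289, P(bag B | data) = 0.43358, P(bag C | data) = 0.48778, P(bag D | data) = 0, P(bag E | data) = 0.010347.
So P(blue next | data) = Σ P(blue next | H) P(H | data) = (1/3)(0.068289) + (3/5)(0.43358) + (4/5)(0.48778) + (0)(0.010347) = 0.67314.

0.6731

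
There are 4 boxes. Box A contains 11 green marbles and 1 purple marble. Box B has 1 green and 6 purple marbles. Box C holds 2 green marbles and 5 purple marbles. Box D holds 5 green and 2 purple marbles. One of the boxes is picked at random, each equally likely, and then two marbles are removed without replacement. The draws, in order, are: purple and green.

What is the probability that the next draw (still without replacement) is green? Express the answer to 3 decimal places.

0.458

For each hypothesis, P(data | H) works out to: P(data | box A) = (1/12)(11/11) = 1/12; P(data | box B) = (6/7)(1/6) = 1/7; P(data | box C) = (5/7)(2/6) = 5/21; P(data | box D) = (2/7)(5/6) = 5/21.
The prior-weighted likelihoods are 1/4 · 1/12 = 1/48, 1/4 · 1/7 = 1/28, 1/4 · 5/21 = 5/84, 1/4 · 5/21 = 5/84; with total 59/336.
Normalising, the posterior is P(box A | data) = 7/59, P(box B | data) = 12/59, P(box C | data) = 20/59, P(box D | data) = 20/59.
The predictive probability is P(green next | data) = (1)(7/59) + (0)(12/59) + (1/5)(20/59) + (4/5)(20/59) = 27/59.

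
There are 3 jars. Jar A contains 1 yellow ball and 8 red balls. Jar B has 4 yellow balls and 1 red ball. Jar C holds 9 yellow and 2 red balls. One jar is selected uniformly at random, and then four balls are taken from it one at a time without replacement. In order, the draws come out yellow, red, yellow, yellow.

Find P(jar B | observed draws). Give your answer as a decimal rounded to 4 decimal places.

0.6111

The likelihood of the observed sequence under each hypothesis: P(data | jar A) = (1/9)(8/8)(0/7) = 0; P(data | jar B) = (4/5)(1/4)(3/3)(2/2) = 1/5; P(data | jar C) = (9/11)(2/10)(8/9)(7/8) = 7/55.
Multiplying each by its prior: 1/3 · 0 = 0, 1/3 · 1/5 = 1/15, 1/3 · 7/55 = 7/165; with total 6/55.
Therefore the posterior P(jar B | data) = (1/15) / (6/55) = 11/18.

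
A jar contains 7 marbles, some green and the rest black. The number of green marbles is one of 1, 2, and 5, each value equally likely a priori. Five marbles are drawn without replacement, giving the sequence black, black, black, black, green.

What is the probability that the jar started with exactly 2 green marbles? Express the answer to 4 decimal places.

The likelihood of the observed sequence under each hypothesis: P(data | r = 1) = (6/7)(5/6)(4/5)(3/4)(1/3) = 1/7; P(data | r = 2) = (5/7)(4/6)(3/5)(2/4)(2/3) = 2/21; P(data | r = 5) = (2/7)(1/6)(0/5) = 0.
Multiplying each by its prior: 1/3 · 1/7 = 1/21, 1/3 · 2/21 = 2/63, 1/3 · 0 = 0; these sum to 5/63.
So P(r = 2 | data) = (2/63) / (5/63) = 2/5.

0.4000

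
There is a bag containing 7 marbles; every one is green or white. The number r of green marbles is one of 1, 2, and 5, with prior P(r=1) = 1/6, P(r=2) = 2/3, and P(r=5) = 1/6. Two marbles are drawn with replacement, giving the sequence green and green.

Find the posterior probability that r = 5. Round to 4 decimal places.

For each hypothesis, P(data | H) works out to: P(data | r = 1) = (1/7)(1/7) = 1/49; P(data | r = 2) = (2/7)(2/7) = 4/49; P(data | r = 5) = (5/7)(5/7) = 25/49.
The prior-weighted likelihoods are 1/6 · 1/49 = 1/294, 2/3 · 4/49 = 8/147, 1/6 · 25/49 = 25/294; summing to 1/7.
So P(r = 5 | data) = (25/294) / (1/7) = 25/42.

0.5952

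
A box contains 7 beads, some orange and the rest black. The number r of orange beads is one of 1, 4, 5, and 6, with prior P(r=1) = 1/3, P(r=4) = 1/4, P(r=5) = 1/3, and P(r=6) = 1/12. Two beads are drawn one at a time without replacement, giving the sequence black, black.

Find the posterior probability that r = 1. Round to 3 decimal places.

0.822

Under each hypothesis, the probability of the observed sequence is: P(data | r = 1) = (6/7)(5/6) = 5/7; P(data | r = 4) = (3/7)(2/6) = 1/7; P(data | r = 5) = (2/7)(1/6) = 1/21; P(data | r = 6) = (1/7)(0/6) = 0.
The prior-weighted likelihoods are 1/3 · 5/7 = 5/21, 1/4 · 1/7 = 1/28, 1/3 · 1/21 = 1/63, 1/12 · 0 = 0; summing to 73/252.
By Bayes' rule, P(r = 1 | data) = (5/21) / (73/252) = 60/73.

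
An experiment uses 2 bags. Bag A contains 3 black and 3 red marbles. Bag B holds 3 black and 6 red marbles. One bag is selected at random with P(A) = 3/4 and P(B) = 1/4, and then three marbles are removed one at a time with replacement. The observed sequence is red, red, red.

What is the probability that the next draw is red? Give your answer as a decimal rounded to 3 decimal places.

Compute the likelihood of the observed sequence for each case: P(data | bag A) = (3/6)(3/6)(3/6) = 1/8; P(data | bag B) = (6/9)(6/9)(6/9) = 8/27.
The prior-weighted likelihoods are 3/4 · 1/8 = 3/32, 1/4 · 8/27 = 2/27; summing to 145/864.
Dividing through by the total gives posterior P(bag A | data) = 81/145, P(bag B | data) = 64/145.
So P(red next | data) = Σ P(red next | H) P(H | data) = (1/2)(81/145) + (2/3)(64/145) = 499/870.

0.574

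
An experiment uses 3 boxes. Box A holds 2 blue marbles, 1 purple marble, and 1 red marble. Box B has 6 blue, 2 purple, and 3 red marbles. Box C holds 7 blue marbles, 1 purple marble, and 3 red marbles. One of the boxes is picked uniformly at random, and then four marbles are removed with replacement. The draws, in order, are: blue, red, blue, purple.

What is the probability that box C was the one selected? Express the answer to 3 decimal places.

Under each hypothesis, the probability of the observed sequence is: P(data | box A) = (2/4)(1/4)(2/4)(1/4) = 0.015625; P(data | box B) = (6/11)(3/11)(6/11)(2/11) = 0.014753; P(data | box C) = (7/11)(3/11)(7/11)(1/11) = 0.01004.
Multiplying each by its prior: 1/3 · 0.015625 = 0.0052083, 1/3 · 0.014753 = 0.0049177, 1/3 · 0.01004 = 0.0033468; summing to 0.013473.
Therefore the posterior P(box C | data) = (0.0033468) / (0.013473) = 0.24841.

0.248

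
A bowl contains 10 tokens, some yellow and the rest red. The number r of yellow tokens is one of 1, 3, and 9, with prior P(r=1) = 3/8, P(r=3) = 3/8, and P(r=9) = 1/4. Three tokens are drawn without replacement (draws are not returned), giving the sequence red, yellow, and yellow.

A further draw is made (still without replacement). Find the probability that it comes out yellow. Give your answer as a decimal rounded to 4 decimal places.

The likelihood of the observed sequence under each hypothesis: P(data | r = 1) = (9/10)(1/9)(0/8) = 0; P(data | r = 3) = (7/10)(3/9)(2/8) = 7/120; P(data | r = 9) = (1/10)(9/9)(8/8) = 1/10.
The prior-weighted likelihoods are 3/8 · 0 = 0, 3/8 · 7/120 = 7/320, 1/4 · 1/10 = 1/40; summing to 3/64.
Dividing through by the total gives posterior P(r = 1 | data) = 0, P(r = 3 | data) = 7/15, P(r = 9 | data) = 8/15.
Averaging over the posterior, P(yellow next | data) = (1/7)(7/15) + (1)(8/15) = 3/5.

0.6000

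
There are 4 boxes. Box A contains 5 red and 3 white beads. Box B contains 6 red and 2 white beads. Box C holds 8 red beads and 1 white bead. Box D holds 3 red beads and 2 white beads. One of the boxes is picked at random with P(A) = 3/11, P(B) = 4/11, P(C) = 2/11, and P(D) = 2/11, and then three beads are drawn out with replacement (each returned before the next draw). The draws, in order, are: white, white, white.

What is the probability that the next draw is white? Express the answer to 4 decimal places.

0.3598

The likelihood of the observed sequence under each hypothesis: P(data | box A) = (3/8)(3/8)(3/8) = 0.052734; P(data | box B) = (2/8)(2/8)(2/8) = 0.015625; P(data | box C) = (1/9)(1/9)(1/9) = 0.0013717; P(data | box D) = (2/5)(2/5)(2/5) = 0.064.
The prior-weighted likelihoods are 3/11 · 0.052734 = 0.014382, 4/11 · 0.015625 = 0.0056818, 2/11 · 0.0013717 = 0.00024941, 2/11 · 0.064 = 0.011636; with total 0.03195.
Normalising, the posterior is P(box A | data) = 0.45015, P(box B | data) = 0.17784, P(box C | data) = 0.0078063, P(box D | data) = 0.36421.
Averaging over the posterior, P(white next | data) = (3/8)(0.45015) + (1/4)(0.17784) + (1/9)(0.0078063) + (2/5)(0.36421) = 0.35982.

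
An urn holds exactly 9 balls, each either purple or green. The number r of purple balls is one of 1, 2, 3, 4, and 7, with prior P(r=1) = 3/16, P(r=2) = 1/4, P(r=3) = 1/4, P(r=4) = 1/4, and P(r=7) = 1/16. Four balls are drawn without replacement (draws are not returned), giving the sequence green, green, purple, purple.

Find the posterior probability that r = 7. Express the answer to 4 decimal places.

0.0400

Under each hypothesis, the probability of the observed sequence is: P(data | r = 1) = (8/9)(7/8)(1/7)(0/6) = 0; P(data | r = 2) = (7/9)(6/8)(2/7)(1/6) = 1/36; P(data | r = 3) = (6/9)(5/8)(3/7)(2/6) = 5/84; P(data | r = 4) = (5/9)(4/8)(4/7)(3/6) = 5/63; P(data | r = 7) = (2/9)(1/8)(7/7)(6/6) = 1/36.
The prior-weighted likelihoods are 3/16 · 0 = 0, 1/4 · 1/36 = 1/144, 1/4 · 5/84 = 5/336, 1/4 · 5/63 = 5/252, 1/16 · 1/36 = 1/576; these sum to 25/576.
By Bayes' rule, P(r = 7 | data) = (1/576) / (25/576) = 1/25.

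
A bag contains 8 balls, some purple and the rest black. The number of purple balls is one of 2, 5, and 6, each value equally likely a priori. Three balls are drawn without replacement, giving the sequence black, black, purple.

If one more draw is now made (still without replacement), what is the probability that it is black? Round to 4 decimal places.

For each hypothesis, P(data | H) works out to: P(data | r = 2) = (6/8)(5/7)(2/6) = 5/28; P(data | r = 5) = (3/8)(2/7)(5/6) = 5/56; P(data | r = 6) = (2/8)(1/7)(6/6) = 1/28.
The prior-weighted likelihoods are 1/3 · 5/28 = 5/84, 1/3 · 5/56 = 5/168, 1/3 · 1/28 = 1/84; with total 17/168.
Normalising, the posterior is P(r = 2 | data) = 10/17, P(r = 5 | data) = 5/17, P(r = 6 | data) = 2/17.
So P(black next | data) = Σ P(black next | H) P(H | data) = (4/5)(10/17) + (1/5)(5/17) + (0)(2/17) = 9/17.

0.5294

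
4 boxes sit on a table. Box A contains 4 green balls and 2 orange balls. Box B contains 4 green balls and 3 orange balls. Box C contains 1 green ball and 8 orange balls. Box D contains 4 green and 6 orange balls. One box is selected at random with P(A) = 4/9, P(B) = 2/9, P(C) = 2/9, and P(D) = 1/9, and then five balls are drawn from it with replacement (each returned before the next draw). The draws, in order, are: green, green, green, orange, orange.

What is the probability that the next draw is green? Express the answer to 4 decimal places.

0.6051

Compute the likelihood of the observed sequence for each case: P(data | box A) = (4/6)(4/6)(4/6)(2/6)(2/6) = 0.032922; P(data | box B) = (4/7)(4/7)(4/7)(3/7)(3/7) = 0.034271; P(data | box C) = (1/9)(1/9)(1/9)(8/9)(8/9) = 0.0010838; P(data | box D) = (4/10)(4/10)(4/10)(6/10)(6/10) = 0.02304.
Weighting by the prior gives 4/9 · 0.032922 = 0.014632, 2/9 · 0.034271 = 0.0076159, 2/9 · 0.0010838 = 0.00024085, 1/9 · 0.02304 = 0.00256; these sum to 0.025049.
Dividing through by the total gives posterior P(box A | data) = 0.58414, P(box B | data) = 0.30404, P(box C | data) = 0.0096155, P(box D | data) = 0.1022.
Averaging over the posterior, P(green next | data) = (2/3)(0.58414) + (4/7)(0.30404) + (1/9)(0.0096155) + (2/5)(0.1022) = 0.60511.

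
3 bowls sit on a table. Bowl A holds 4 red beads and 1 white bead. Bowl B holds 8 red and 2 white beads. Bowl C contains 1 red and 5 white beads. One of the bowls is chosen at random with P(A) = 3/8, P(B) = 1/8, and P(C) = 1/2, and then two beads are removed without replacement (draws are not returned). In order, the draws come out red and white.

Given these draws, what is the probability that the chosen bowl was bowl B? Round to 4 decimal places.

0.1231

Under each hypothesis, the probability of the observed sequence is: P(data | bowl A) = (4/5)(1/4) = 1/5; P(data | bowl B) = (8/10)(2/9) = 8/45; P(data | bowl C) = (1/6)(5/5) = 1/6.
Weighting by the prior gives 3/8 · 1/5 = 3/40, 1/8 · 8/45 = 1/45, 1/2 · 1/6 = 1/12; these sum to 13/72.
By Bayes' rule, P(bowl B | data) = (1/45) / (13/72) = 8/65.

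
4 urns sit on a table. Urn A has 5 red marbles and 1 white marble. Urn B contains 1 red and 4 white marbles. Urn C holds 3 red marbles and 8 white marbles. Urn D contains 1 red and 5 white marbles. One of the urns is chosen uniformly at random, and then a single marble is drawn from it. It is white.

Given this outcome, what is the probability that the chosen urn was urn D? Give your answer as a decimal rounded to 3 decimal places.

0.330

Under each hypothesis, the probability of this draw is: P(data | urn A) = (1/6) = 1/6; P(data | urn B) = (4/5) = 4/5; P(data | urn C) = (8/11) = 8/11; P(data | urn D) = (5/6) = 5/6.
Weighting by the prior gives 1/4 · 1/6 = 1/24, 1/4 · 4/5 = 1/5, 1/4 · 8/11 = 2/11, 1/4 · 5/6 = 5/24; summing to 139/220.
So P(urn D | data) = (5/24) / (139/220) = 275/834.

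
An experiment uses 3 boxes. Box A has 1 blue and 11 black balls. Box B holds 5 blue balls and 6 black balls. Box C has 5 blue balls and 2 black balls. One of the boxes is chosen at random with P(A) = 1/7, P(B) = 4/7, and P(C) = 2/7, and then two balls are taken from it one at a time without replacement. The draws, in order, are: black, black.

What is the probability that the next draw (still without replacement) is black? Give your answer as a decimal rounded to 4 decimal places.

For each hypothesis, P(data | H) works out to: P(data | box A) = (11/12)(10/11) = 0.83333; P(data | box B) = (6/11)(5/10) = 0.27273; P(data | box C) = (2/7)(1/6) = 0.047619.
Multiplying each by its prior: 1/7 · 0.83333 = 0.11905, 4/7 · 0.27273 = 0.15584, 2/7 · 0.047619 = 0.013605; summing to 0.2885.
Normalising, the posterior is P(box A | data) = 0.41265, P(box B | data) = 0.54019, P(box C | data) = 0.04716.
The predictive probability is P(black next | data) = (9/10)(0.41265) + (4/9)(0.54019) + (0)(0.04716) = 0.61147.

0.6115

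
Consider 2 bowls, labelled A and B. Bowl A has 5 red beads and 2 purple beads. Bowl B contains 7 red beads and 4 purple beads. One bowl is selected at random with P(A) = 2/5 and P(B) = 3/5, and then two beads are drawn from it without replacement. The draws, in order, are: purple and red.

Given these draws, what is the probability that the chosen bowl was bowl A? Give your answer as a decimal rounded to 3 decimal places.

0.384

Under each hypothesis, the probability of the observed sequence is: P(data | bowl A) = (2/7)(5/6) = 0.2381; P(data | bowl B) = (4/11)(7/10) = 0.25455.
The prior-weighted likelihoods are 2/5 · 0.2381 = 0.095238, 3/5 · 0.25455 = 0.15273; these sum to 0.24797.
Therefore the posterior P(bowl A | data) = (0.095238) / (0.24797) = 0.38408.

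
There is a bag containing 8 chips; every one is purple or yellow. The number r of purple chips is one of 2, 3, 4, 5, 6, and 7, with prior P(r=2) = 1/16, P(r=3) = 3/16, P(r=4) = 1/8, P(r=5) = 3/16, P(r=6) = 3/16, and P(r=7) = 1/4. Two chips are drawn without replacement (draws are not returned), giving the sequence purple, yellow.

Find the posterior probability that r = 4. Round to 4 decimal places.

0.1616

The likelihood of the observed sequence under each hypothesis: P(data | r = 2) = (2/8)(6/7) = 3/14; P(data | r = 3) = (3/8)(5/7) = 15/56; P(data | r = 4) = (4/8)(4/7) = 2/7; P(data | r = 5) = (5/8)(3/7) = 15/56; P(data | r = 6) = (6/8)(2/7) = 3/14; P(data | r = 7) = (7/8)(1/7) = 1/8.
The prior-weighted likelihoods are 1/16 · 3/14 = 3/224, 3/16 · 15/56 = 45/896, 1/8 · 2/7 = 1/28, 3/16 · 15/56 = 45/896, 3/16 · 3/14 = 9/224, 1/4 · 1/8 = 1/32; these sum to 99/448.
Therefore the posterior P(r = 4 | data) = (1/28) / (99/448) = 16/99.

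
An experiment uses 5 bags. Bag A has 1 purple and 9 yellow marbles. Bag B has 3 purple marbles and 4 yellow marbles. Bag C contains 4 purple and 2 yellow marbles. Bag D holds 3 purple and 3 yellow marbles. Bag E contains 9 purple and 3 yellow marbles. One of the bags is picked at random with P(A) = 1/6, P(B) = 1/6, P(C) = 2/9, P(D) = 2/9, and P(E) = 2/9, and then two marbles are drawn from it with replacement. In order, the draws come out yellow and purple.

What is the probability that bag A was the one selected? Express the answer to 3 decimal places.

The likelihood of the observed sequence under each hypothesis: P(data | bag A) = (9/10)(1/10) = 0.09; P(data | bag B) = (4/7)(3/7) = 0.2449; P(data | bag C) = (2/6)(4/6) = 0.22222; P(data | bag D) = (3/6)(3/6) = 0.25; P(data | bag E) = (3/12)(9/12) = 0.1875.
Weighting by the prior gives 1/6 · 0.09 = 0.015, 1/6 · 0.2449 = 0.040816, 2/9 · 0.22222 = 0.049383, 2/9 · 0.25 = 0.055556, 2/9 · 0.1875 = 0.041667; these sum to 0.20242.
So P(bag A | data) = (0.015) / (0.20242) = 0.074103.

0.074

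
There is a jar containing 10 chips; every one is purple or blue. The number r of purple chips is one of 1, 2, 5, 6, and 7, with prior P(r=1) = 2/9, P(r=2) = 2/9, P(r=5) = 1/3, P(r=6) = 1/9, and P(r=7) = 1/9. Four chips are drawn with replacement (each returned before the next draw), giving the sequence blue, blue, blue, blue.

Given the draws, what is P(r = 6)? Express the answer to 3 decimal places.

0.011

The likelihood of the observed sequence under each hypothesis: P(data | r = 1) = (9/10)(9/10)(9/10)(9/10) = 0.6561; P(data | r = 2) = (8/10)(8/10)(8/10)(8/10) = 0.4096; P(data | r = 5) = (5/10)(5/10)(5/10)(5/10) = 0.0625; P(data | r = 6) = (4/10)(4/10)(4/10)(4/10) = 0.0256; P(data | r = 7) = (3/10)(3/10)(3/10)(3/10) = 0.0081.
The prior-weighted likelihoods are 2/9 · 0.6561 = 0.1458, 2/9 · 0.4096 = 0.091022, 1/3 · 0.0625 = 0.020833, 1/9 · 0.0256 = 0.0028444, 1/9 · 0.0081 = 0.0009; summing to 0.2614.
Therefore the posterior P(r = 6 | data) = (0.0028444) / (0.2614) = 0.010882.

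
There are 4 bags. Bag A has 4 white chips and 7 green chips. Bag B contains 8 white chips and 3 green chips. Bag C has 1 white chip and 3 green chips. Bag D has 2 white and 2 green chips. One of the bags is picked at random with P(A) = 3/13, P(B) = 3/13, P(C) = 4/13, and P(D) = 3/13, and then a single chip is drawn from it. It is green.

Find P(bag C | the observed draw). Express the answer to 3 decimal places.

0.415

The likelihood of this draw under each hypothesis: P(data | bag A) = (7/11) = 7/11; P(data | bag B) = (3/11) = 3/11; P(data | bag C) = (3/4) = 3/4; P(data | bag D) = (2/4) = 1/2.
Weighting by the prior gives 3/13 · 7/11 = 21/143, 3/13 · 3/11 = 9/143, 4/13 · 3/4 = 3/13, 3/13 · 1/2 = 3/26; with total 159/286.
Therefore the posterior P(bag C | data) = (3/13) / (159/286) = 22/53.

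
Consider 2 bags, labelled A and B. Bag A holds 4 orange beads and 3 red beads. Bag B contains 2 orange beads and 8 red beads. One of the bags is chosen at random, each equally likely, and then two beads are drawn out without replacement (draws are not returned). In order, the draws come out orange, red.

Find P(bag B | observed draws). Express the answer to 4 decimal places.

0.3836

The likelihood of the observed sequence under each hypothesis: P(data | bag A) = (4/7)(3/6) = 2/7; P(data | bag B) = (2/10)(8/9) = 8/45.
Weighting by the prior gives 1/2 · 2/7 = 1/7, 1/2 · 8/45 = 4/45; with total 73/315.
So P(bag B | data) = (4/45) / (73/315) = 28/73.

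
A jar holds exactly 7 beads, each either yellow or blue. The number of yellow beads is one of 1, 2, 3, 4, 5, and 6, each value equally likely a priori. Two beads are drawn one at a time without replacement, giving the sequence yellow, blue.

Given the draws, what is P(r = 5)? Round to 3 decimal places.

Under each hypothesis, the probability of the observed sequence is: P(data | r = 1) = (1/7)(6/6) = 1/7; P(data | r = 2) = (2/7)(5/6) = 5/21; P(data | r = 3) = (3/7)(4/6) = 2/7; P(data | r = 4) = (4/7)(3/6) = 2/7; P(data | r = 5) = (5/7)(2/6) = 5/21; P(data | r = 6) = (6/7)(1/6) = 1/7.
Multiplying each by its prior: 1/6 · 1/7 = 1/42, 1/6 · 5/21 = 5/126, 1/6 · 2/7 = 1/21, 1/6 · 2/7 = 1/21, 1/6 · 5/21 = 5/126, 1/6 · 1/7 = 1/42; with total 2/9.
So P(r = 5 | data) = (5/126) / (2/9) = 5/28.

0.179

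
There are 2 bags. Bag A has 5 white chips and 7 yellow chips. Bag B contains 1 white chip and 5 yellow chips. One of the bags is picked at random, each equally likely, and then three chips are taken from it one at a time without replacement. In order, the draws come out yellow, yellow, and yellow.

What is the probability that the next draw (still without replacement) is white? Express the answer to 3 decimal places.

Under each hypothesis, the probability of the observed sequence is: P(data | bag A) = (7/12)(6/11)(5/10) = 7/44; P(data | bag B) = (5/6)(4/5)(3/4) = 1/2.
Multiplying each by its prior: 1/2 · 7/44 = 7/88, 1/2 · 1/2 = 1/4; summing to 29/88.
The posterior is then P(bag A | data) = 7/29, P(bag B | data) = 22/29.
Averaging over the posterior, P(white next | data) = (5/9)(7/29) + (1/3)(22/29) = 101/261.

0.387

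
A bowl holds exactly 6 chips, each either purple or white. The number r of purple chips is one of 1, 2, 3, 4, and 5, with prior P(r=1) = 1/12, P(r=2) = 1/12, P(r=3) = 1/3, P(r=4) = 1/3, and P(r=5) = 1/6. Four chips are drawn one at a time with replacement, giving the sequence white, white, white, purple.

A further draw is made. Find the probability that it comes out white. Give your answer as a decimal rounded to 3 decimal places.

For each hypothesis, P(data | H) works out to: P(data | r = 1) = (5/6)(5/6)(5/6)(1/6) = 0.096451; P(data | r = 2) = (4/6)(4/6)(4/6)(2/6) = 0.098765; P(data | r = 3) = (3/6)(3/6)(3/6)(3/6) = 0.0625; P(data | r = 4) = (2/6)(2/6)(2/6)(4/6) = 0.024691; P(data | r = 5) = (1/6)(1/6)(1/6)(5/6) = 0.003858.
Multiplying each by its prior: 1/12 · 0.096451 = 0.0080376, 1/12 · 0.098765 = 0.0082305, 1/3 · 0.0625 = 0.020833, 1/3 · 0.024691 = 0.0082305, 1/6 · 0.003858 = 0.000643; with total 0.045975.
Normalising, the posterior is P(r = 1 | data) = 0.17483, P(r = 2 | data) = 0.17902, P(r = 3 | data) = 0.45315, P(r = 4 | data) = 0.17902, P(r = 5 | data) = 0.013986.
So P(white next | data) = Σ P(white next | H) P(H | data) = (5/6)(0.17483) + (2/3)(0.17902) + (1/2)(0.45315) + (1/3)(0.17902) + (1/6)(0.013986) = 0.55361.

0.554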